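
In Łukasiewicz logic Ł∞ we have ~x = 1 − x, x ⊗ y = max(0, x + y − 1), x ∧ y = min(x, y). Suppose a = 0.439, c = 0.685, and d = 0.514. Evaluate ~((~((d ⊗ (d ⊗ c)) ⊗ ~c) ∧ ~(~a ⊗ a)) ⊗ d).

d ⊗ c = max(0, 0.514 + 0.685 − 1) = max(0, 0.199) = 0.199
d ⊗ (d ⊗ c) = max(0, 0.514 + 0.199 − 1) = max(0, -0.287) = 0.000
~c = 1 − 0.685 = 0.315
(d ⊗ (d ⊗ c)) ⊗ ~c = max(0, 0.000 + 0.315 − 1) = max(0, -0.685) = 0.000
~((d ⊗ (d ⊗ c)) ⊗ ~c) = 1 − 0.000 = 1.000
~a = 1 − 0.439 = 0.561
~a ⊗ a = max(0, 0.561 + 0.439 − 1) = max(0, 0.000) = 0.000
~(~a ⊗ a) = 1 − 0.000 = 1.000
~((d ⊗ (d ⊗ c)) ⊗ ~c) ∧ ~(~a ⊗ a) = min(1.000, 1.000) = 1.000
(~((d ⊗ (d ⊗ c)) ⊗ ~c) ∧ ~(~a ⊗ a)) ⊗ d = max(0, 1.000 + 0.514 − 1) = max(0, 0.514) = 0.514
~((~((d ⊗ (d ⊗ c)) ⊗ ~c) ∧ ~(~a ⊗ a)) ⊗ d) = 1 − 0.514 = 0.486

0.486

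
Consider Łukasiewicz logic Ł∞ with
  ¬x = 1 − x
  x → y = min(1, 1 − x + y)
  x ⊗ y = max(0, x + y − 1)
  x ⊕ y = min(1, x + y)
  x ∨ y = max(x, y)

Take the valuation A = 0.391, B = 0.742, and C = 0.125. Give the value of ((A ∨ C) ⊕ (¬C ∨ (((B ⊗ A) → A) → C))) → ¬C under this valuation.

A ∨ C = max(0.391, 0.125) = 0.391
¬C = 1 − 0.125 = 0.875
B ⊗ A = max(0, 0.742 + 0.391 − 1) = max(0, 0.133) = 0.133
(B ⊗ A) → A = min(1, 1 − 0.133 + 0.391) = min(1, 1.258) = 1.000
((B ⊗ A) → A) → C = min(1, 1 − 1.000 + 0.125) = min(1, 0.125) = 0.125
¬C ∨ (((B ⊗ A) → A) → C) = max(0.875, 0.125) = 0.875
(A ∨ C) ⊕ (¬C ∨ (((B ⊗ A) → A) → C)) = min(1, 0.391 + 0.875) = min(1, 1.266) = 1.000
((A ∨ C) ⊕ (¬C ∨ (((B ⊗ A) → A) → C))) → ¬C = min(1, 1 − 1.000 + 0.875) = min(1, 0.875) = 0.875

0.875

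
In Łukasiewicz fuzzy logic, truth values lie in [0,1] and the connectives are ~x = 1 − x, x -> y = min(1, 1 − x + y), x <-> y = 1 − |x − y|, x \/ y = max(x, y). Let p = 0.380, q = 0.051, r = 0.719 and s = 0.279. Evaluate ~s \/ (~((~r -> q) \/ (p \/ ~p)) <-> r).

~s = 1 − 0.279 = 0.721
~r = 1 − 0.719 = 0.281
~r -> q = min(1, 1 − 0.281 + 0.051) = min(1, 0.770) = 0.770
~p = 1 − 0.380 = 0.620
p \/ ~p = max(0.380, 0.620) = 0.620
(~r -> q) \/ (p \/ ~p) = max(0.770, 0.620) = 0.770
~((~r -> q) \/ (p \/ ~p)) = 1 − 0.770 = 0.230
~((~r -> q) \/ (p \/ ~p)) <-> r = 1 − |0.230 − 0.719| = 1 − 0.489 = 0.511
~s \/ (~((~r -> q) \/ (p \/ ~p)) <-> r) = max(0.721, 0.511) = 0.721

0.721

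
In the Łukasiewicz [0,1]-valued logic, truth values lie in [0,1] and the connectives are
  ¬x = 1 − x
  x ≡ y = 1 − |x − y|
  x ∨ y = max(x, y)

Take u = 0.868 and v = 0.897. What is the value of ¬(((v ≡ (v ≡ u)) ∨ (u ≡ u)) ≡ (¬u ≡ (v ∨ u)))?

0.765

v ≡ u = 1 − |0.897 − 0.868| = 1 − 0.029 = 0.971
v ≡ (v ≡ u) = 1 − |0.897 − 0.971| = 1 − 0.074 = 0.926
u ≡ u = 1 − |0.868 − 0.868| = 1 − 0.000 = 1.000
(v ≡ (v ≡ u)) ∨ (u ≡ u) = max(0.926, 1.000) = 1.000
¬u = 1 − 0.868 = 0.132
v ∨ u = max(0.897, 0.868) = 0.897
¬u ≡ (v ∨ u) = 1 − |0.132 − 0.897| = 1 − 0.765 = 0.235
((v ≡ (v ≡ u)) ∨ (u ≡ u)) ≡ (¬u ≡ (v ∨ u)) = 1 − |1.000 − 0.235| = 1 − 0.765 = 0.235
¬(((v ≡ (v ≡ u)) ∨ (u ≡ u)) ≡ (¬u ≡ (v ∨ u))) = 1 − 0.235 = 0.765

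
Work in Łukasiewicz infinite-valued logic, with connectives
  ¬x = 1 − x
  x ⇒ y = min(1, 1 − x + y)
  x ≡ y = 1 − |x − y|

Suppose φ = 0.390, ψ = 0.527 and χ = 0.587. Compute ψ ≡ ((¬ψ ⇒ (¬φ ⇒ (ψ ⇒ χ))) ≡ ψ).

1.000

¬ψ = 1 − 0.527 = 0.473
¬φ = 1 − 0.390 = 0.610
ψ ⇒ χ = min(1, 1 − 0.527 + 0.587) = min(1, 1.060) = 1.000
¬φ ⇒ (ψ ⇒ χ) = min(1, 1 − 0.610 + 1.000) = min(1, 1.390) = 1.000
¬ψ ⇒ (¬φ ⇒ (ψ ⇒ χ)) = min(1, 1 − 0.473 + 1.000) = min(1, 1.527) = 1.000
(¬ψ ⇒ (¬φ ⇒ (ψ ⇒ χ))) ≡ ψ = 1 − |1.000 − 0.527| = 1 − 0.473 = 0.527
ψ ≡ ((¬ψ ⇒ (¬φ ⇒ (ψ ⇒ χ))) ≡ ψ) = 1 − |0.527 − 0.527| = 1 − 0.000 = 1.000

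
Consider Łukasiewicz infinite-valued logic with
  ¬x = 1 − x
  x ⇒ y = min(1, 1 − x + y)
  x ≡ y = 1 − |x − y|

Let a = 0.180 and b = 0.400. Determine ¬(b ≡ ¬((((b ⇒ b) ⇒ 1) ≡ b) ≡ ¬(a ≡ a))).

0.000

b ⇒ b = min(1, 1 − 0.400 + 0.400) = min(1, 1.000) = 1.000
(b ⇒ b) ⇒ 1 = min(1, 1 − 1.000 + 1.000) = min(1, 1.000) = 1.000
((b ⇒ b) ⇒ 1) ≡ b = 1 − |1.000 − 0.400| = 1 − 0.600 = 0.400
a ≡ a = 1 − |0.180 − 0.180| = 1 − 0.000 = 1.000
¬(a ≡ a) = 1 − 1.000 = 0.000
(((b ⇒ b) ⇒ 1) ≡ b) ≡ ¬(a ≡ a) = 1 − |0.400 − 0.000| = 1 − 0.400 = 0.600
¬((((b ⇒ b) ⇒ 1) ≡ b) ≡ ¬(a ≡ a)) = 1 − 0.600 = 0.400
b ≡ ¬((((b ⇒ b) ⇒ 1) ≡ b) ≡ ¬(a ≡ a)) = 1 − |0.400 − 0.400| = 1 − 0.000 = 1.000
¬(b ≡ ¬((((b ⇒ b) ⇒ 1) ≡ b) ≡ ¬(a ≡ a))) = 1 − 1.000 = 0.000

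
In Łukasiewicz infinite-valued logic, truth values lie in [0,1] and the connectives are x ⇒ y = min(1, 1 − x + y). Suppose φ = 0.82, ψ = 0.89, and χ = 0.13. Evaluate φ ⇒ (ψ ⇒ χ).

0.42

ψ ⇒ χ = min(1, 1 − 0.89 + 0.13) = min(1, 0.24) = 0.24
φ ⇒ (ψ ⇒ χ) = min(1, 1 − 0.82 + 0.24) = min(1, 0.42) = 0.42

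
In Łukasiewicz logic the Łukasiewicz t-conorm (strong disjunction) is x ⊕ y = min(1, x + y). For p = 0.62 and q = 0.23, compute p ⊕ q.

0.85

p ⊕ q = min(1, 0.62 + 0.23) = min(1, 0.85) = 0.85
For comparison, the Gödel t-conorm max(x, y) would give 0.62.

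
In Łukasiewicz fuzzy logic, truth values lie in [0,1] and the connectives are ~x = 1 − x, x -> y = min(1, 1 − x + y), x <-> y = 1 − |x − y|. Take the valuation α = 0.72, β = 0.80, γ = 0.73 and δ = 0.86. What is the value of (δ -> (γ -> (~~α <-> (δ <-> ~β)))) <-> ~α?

~α = 1 − 0.72 = 0.28
~~α = 1 − 0.28 = 0.72
~β = 1 − 0.80 = 0.20
δ <-> ~β = 1 − |0.86 − 0.20| = 1 − 0.66 = 0.34
~~α <-> (δ <-> ~β) = 1 − |0.72 − 0.34| = 1 − 0.38 = 0.62
γ -> (~~α <-> (δ <-> ~β)) = min(1, 1 − 0.73 + 0.62) = min(1, 0.89) = 0.89
δ -> (γ -> (~~α <-> (δ <-> ~β))) = min(1, 1 − 0.86 + 0.89) = min(1, 1.03) = 1.00
(δ -> (γ -> (~~α <-> (δ <-> ~β)))) <-> ~α = 1 − |1.00 − 0.28| = 1 − 0.72 = 0.28

0.28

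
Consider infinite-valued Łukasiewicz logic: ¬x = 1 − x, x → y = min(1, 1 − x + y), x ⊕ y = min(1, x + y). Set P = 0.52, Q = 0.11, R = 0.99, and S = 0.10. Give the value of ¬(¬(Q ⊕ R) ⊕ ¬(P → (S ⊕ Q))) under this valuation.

0.69

Q ⊕ R = min(1, 0.11 + 0.99) = min(1, 1.10) = 1.00
¬(Q ⊕ R) = 1 − 1.00 = 0.00
S ⊕ Q = min(1, 0.10 + 0.11) = min(1, 0.21) = 0.21
P → (S ⊕ Q) = min(1, 1 − 0.52 + 0.21) = min(1, 0.69) = 0.69
¬(P → (S ⊕ Q)) = 1 − 0.69 = 0.31
¬(Q ⊕ R) ⊕ ¬(P → (S ⊕ Q)) = min(1, 0.00 + 0.31) = min(1, 0.31) = 0.31
¬(¬(Q ⊕ R) ⊕ ¬(P → (S ⊕ Q))) = 1 − 0.31 = 0.69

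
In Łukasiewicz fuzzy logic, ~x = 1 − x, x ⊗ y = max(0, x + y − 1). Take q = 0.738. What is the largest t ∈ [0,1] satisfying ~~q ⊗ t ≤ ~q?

~q = 1 − 0.738 = 0.262
~~q = 1 − 0.262 = 0.738
So the left factor is ~~q = 0.738.
So the right-hand bound is ~q = 0.262.
The residuum of the Łukasiewicz t-norm gives the supremum: min(1, 1 − 0.738 + 0.262).
1 − 0.738 + 0.262 = 0.524, so t = min(1, 0.524) = 0.524.
Check: 0.738 ⊗ 0.524 = max(0, 0.262) = 0.262 ≤ 0.262.

0.524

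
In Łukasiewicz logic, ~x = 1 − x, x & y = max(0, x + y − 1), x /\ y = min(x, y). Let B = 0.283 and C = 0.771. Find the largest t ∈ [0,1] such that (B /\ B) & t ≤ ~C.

B /\ B = min(0.283, 0.283) = 0.283
So the left factor is B /\ B = 0.283.
~C = 1 − 0.771 = 0.229
So the right-hand bound is ~C = 0.229.
The residuum of the Łukasiewicz t-norm gives the supremum: min(1, 1 − 0.283 + 0.229).
1 − 0.283 + 0.229 = 0.946, so t = min(1, 0.946) = 0.946.
Check: 0.283 & 0.946 = max(0, 0.229) = 0.229 ≤ 0.229.

0.946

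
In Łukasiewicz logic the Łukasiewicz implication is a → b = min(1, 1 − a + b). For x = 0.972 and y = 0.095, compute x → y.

x → y = min(1, 1 − 0.972 + 0.095) = min(1, 0.123) = 0.123
For comparison, the Gödel implication (1 if a ≤ b else b) would give 0.095.

0.123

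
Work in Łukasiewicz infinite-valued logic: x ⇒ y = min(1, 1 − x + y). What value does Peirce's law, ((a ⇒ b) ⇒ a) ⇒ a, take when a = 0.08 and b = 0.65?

a ⇒ b = min(1, 1 − 0.08 + 0.65) = min(1, 1.57) = 1.00
(a ⇒ b) ⇒ a = min(1, 1 − 1.00 + 0.08) = min(1, 0.08) = 0.08
((a ⇒ b) ⇒ a) ⇒ a = min(1, 1 − 0.08 + 0.08) = min(1, 1.00) = 1.00

1.00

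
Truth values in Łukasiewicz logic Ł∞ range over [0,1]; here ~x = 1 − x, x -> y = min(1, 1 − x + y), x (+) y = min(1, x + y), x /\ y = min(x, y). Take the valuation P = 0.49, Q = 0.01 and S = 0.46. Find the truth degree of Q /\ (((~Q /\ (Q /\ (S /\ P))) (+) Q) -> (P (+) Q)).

~Q = 1 − 0.01 = 0.99
S /\ P = min(0.46, 0.49) = 0.46
Q /\ (S /\ P) = min(0.01, 0.46) = 0.01
~Q /\ (Q /\ (S /\ P)) = min(0.99, 0.01) = 0.01
(~Q /\ (Q /\ (S /\ P))) (+) Q = min(1, 0.01 + 0.01) = min(1, 0.02) = 0.02
P (+) Q = min(1, 0.49 + 0.01) = min(1, 0.50) = 0.50
((~Q /\ (Q /\ (S /\ P))) (+) Q) -> (P (+) Q) = min(1, 1 − 0.02 + 0.50) = min(1, 1.48) = 1.00
Q /\ (((~Q /\ (Q /\ (S /\ P))) (+) Q) -> (P (+) Q)) = min(0.01, 1.00) = 0.01

0.01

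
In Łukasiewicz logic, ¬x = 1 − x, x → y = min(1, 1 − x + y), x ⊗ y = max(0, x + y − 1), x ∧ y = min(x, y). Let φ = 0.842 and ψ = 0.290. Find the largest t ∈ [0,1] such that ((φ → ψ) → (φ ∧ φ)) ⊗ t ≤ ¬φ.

φ → ψ = min(1, 1 − 0.842 + 0.290) = min(1, 0.448) = 0.448
φ ∧ φ = min(0.842, 0.842) = 0.842
(φ → ψ) → (φ ∧ φ) = min(1, 1 − 0.448 + 0.842) = min(1, 1.394) = 1.000
So the left factor is (φ → ψ) → (φ ∧ φ) = 1.000.
¬φ = 1 − 0.842 = 0.158
So the right-hand bound is ¬φ = 0.158.
The residuum of the Łukasiewicz t-norm gives the supremum: min(1, 1 − 1.000 + 0.158).
1 − 1.000 + 0.158 = 0.158, so t = min(1, 0.158) = 0.158.
Check: 1.000 ⊗ 0.158 = max(0, 0.158) = 0.158 ≤ 0.158.

0.158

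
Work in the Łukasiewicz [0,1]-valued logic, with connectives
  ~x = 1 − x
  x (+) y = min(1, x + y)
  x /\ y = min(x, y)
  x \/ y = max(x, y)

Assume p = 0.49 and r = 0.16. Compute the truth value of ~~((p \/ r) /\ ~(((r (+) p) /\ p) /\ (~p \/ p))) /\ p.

p \/ r = max(0.49, 0.16) = 0.49
r (+) p = min(1, 0.16 + 0.49) = min(1, 0.65) = 0.65
(r (+) p) /\ p = min(0.65, 0.49) = 0.49
~p = 1 − 0.49 = 0.51
~p \/ p = max(0.51, 0.49) = 0.51
((r (+) p) /\ p) /\ (~p \/ p) = min(0.49, 0.51) = 0.49
~(((r (+) p) /\ p) /\ (~p \/ p)) = 1 − 0.49 = 0.51
(p \/ r) /\ ~(((r (+) p) /\ p) /\ (~p \/ p)) = min(0.49, 0.51) = 0.49
~((p \/ r) /\ ~(((r (+) p) /\ p) /\ (~p \/ p))) = 1 − 0.49 = 0.51
~~((p \/ r) /\ ~(((r (+) p) /\ p) /\ (~p \/ p))) = 1 − 0.51 = 0.49
~~((p \/ r) /\ ~(((r (+) p) /\ p) /\ (~p \/ p))) /\ p = min(0.49, 0.49) = 0.49

0.49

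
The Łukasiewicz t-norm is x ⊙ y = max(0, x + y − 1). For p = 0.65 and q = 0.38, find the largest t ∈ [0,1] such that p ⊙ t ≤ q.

0.73

The residuum of the Łukasiewicz t-norm gives the supremum: min(1, 1 − 0.65 + 0.38).
1 − 0.65 + 0.38 = 0.73, so t = min(1, 0.73) = 0.73.
Check: 0.65 ⊙ 0.73 = max(0, 0.38) = 0.38 ≤ 0.38.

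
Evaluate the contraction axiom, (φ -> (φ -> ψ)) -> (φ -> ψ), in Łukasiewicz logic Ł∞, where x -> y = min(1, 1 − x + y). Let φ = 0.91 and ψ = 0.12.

φ -> ψ = min(1, 1 − 0.91 + 0.12) = min(1, 0.21) = 0.21
φ -> (φ -> ψ) = min(1, 1 − 0.91 + 0.21) = min(1, 0.30) = 0.30
(φ -> (φ -> ψ)) -> (φ -> ψ) = min(1, 1 − 0.30 + 0.21) = min(1, 0.91) = 0.91
(The value 0.91 < 1 shows this instance is not satisfied; fails in Ł∞ (the t-norm is not idempotent).)

0.91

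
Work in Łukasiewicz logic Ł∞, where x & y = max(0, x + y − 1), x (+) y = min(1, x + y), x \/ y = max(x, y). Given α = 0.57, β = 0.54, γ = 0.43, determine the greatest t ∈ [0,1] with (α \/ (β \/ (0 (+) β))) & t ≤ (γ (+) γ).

1.00

0 (+) β = min(1, 0.00 + 0.54) = min(1, 0.54) = 0.54
β \/ (0 (+) β) = max(0.54, 0.54) = 0.54
α \/ (β \/ (0 (+) β)) = max(0.57, 0.54) = 0.57
So the left factor is α \/ (β \/ (0 (+) β)) = 0.57.
γ (+) γ = min(1, 0.43 + 0.43) = min(1, 0.86) = 0.86
So the right-hand bound is γ (+) γ = 0.86.
The residuum of the Łukasiewicz t-norm gives the supremum: min(1, 1 − 0.57 + 0.86).
1 − 0.57 + 0.86 = 1.29, so t = min(1, 1.29) = 1.00.
Check: 0.57 & 1.00 = max(0, 0.57) = 0.57 ≤ 0.86.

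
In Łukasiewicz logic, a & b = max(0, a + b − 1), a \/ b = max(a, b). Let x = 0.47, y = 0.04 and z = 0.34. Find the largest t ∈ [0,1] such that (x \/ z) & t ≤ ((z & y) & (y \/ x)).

x \/ z = max(0.47, 0.34) = 0.47
So the left factor is x \/ z = 0.47.
z & y = max(0, 0.34 + 0.04 − 1) = max(0, -0.62) = 0.00
y \/ x = max(0.04, 0.47) = 0.47
(z & y) & (y \/ x) = max(0, 0.00 + 0.47 − 1) = max(0, -0.53) = 0.00
So the right-hand bound is (z & y) & (y \/ x) = 0.00.
The residuum of the Łukasiewicz t-norm gives the supremum: min(1, 1 − 0.47 + 0.00).
1 − 0.47 + 0.00 = 0.53, so t = min(1, 0.53) = 0.53.
Check: 0.47 & 0.53 = max(0, 0.00) = 0.00 ≤ 0.00.

0.53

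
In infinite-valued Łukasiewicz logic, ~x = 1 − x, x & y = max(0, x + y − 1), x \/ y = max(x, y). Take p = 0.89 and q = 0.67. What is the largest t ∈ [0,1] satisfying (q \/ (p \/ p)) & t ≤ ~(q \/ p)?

p \/ p = max(0.89, 0.89) = 0.89
q \/ (p \/ p) = max(0.67, 0.89) = 0.89
So the left factor is q \/ (p \/ p) = 0.89.
q \/ p = max(0.67, 0.89) = 0.89
~(q \/ p) = 1 − 0.89 = 0.11
So the right-hand bound is ~(q \/ p) = 0.11.
The residuum of the Łukasiewicz t-norm gives the supremum: min(1, 1 − 0.89 + 0.11).
1 − 0.89 + 0.11 = 0.22, so t = min(1, 0.22) = 0.22.
Check: 0.89 & 0.22 = max(0, 0.11) = 0.11 ≤ 0.11.

0.22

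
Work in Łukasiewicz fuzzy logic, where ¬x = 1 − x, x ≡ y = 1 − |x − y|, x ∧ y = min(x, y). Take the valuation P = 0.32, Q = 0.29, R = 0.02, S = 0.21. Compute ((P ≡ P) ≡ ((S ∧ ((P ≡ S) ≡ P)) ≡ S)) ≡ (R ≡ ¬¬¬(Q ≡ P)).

P ≡ P = 1 − |0.32 − 0.32| = 1 − 0.00 = 1.00
P ≡ S = 1 − |0.32 − 0.21| = 1 − 0.11 = 0.89
(P ≡ S) ≡ P = 1 − |0.89 − 0.32| = 1 − 0.57 = 0.43
S ∧ ((P ≡ S) ≡ P) = min(0.21, 0.43) = 0.21
(S ∧ ((P ≡ S) ≡ P)) ≡ S = 1 − |0.21 − 0.21| = 1 − 0.00 = 1.00
(P ≡ P) ≡ ((S ∧ ((P ≡ S) ≡ P)) ≡ S) = 1 − |1.00 − 1.00| = 1 − 0.00 = 1.00
Q ≡ P = 1 − |0.29 − 0.32| = 1 − 0.03 = 0.97
¬(Q ≡ P) = 1 − 0.97 = 0.03
¬¬(Q ≡ P) = 1 − 0.03 = 0.97
¬¬¬(Q ≡ P) = 1 − 0.97 = 0.03
R ≡ ¬¬¬(Q ≡ P) = 1 − |0.02 − 0.03| = 1 − 0.01 = 0.99
((P ≡ P) ≡ ((S ∧ ((P ≡ S) ≡ P)) ≡ S)) ≡ (R ≡ ¬¬¬(Q ≡ P)) = 1 − |1.00 − 0.99| = 1 − 0.01 = 0.99

0.99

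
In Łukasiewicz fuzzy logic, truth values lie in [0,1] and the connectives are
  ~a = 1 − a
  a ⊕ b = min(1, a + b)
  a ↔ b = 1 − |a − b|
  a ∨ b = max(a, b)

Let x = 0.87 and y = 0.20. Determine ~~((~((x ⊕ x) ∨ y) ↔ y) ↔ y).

x ⊕ x = min(1, 0.87 + 0.87) = min(1, 1.74) = 1.00
(x ⊕ x) ∨ y = max(1.00, 0.20) = 1.00
~((x ⊕ x) ∨ y) = 1 − 1.00 = 0.00
~((x ⊕ x) ∨ y) ↔ y = 1 − |0.00 − 0.20| = 1 − 0.20 = 0.80
(~((x ⊕ x) ∨ y) ↔ y) ↔ y = 1 − |0.80 − 0.20| = 1 − 0.60 = 0.40
~((~((x ⊕ x) ∨ y) ↔ y) ↔ y) = 1 − 0.40 = 0.60
~~((~((x ⊕ x) ∨ y) ↔ y) ↔ y) = 1 − 0.60 = 0.40

0.40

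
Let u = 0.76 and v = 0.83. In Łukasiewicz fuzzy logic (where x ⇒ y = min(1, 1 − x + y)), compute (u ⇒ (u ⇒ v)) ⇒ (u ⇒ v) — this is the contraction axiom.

u ⇒ v = min(1, 1 − 0.76 + 0.83) = min(1, 1.07) = 1.00
u ⇒ (u ⇒ v) = min(1, 1 − 0.76 + 1.00) = min(1, 1.24) = 1.00
(u ⇒ (u ⇒ v)) ⇒ (u ⇒ v) = min(1, 1 − 1.00 + 1.00) = min(1, 1.00) = 1.00

1.00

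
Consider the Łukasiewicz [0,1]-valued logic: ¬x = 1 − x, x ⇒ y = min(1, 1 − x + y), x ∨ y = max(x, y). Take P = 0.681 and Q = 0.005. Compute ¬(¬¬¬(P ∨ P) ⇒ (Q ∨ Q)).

0.314

P ∨ P = max(0.681, 0.681) = 0.681
¬(P ∨ P) = 1 − 0.681 = 0.319
¬¬(P ∨ P) = 1 − 0.319 = 0.681
¬¬¬(P ∨ P) = 1 − 0.681 = 0.319
Q ∨ Q = max(0.005, 0.005) = 0.005
¬¬¬(P ∨ P) ⇒ (Q ∨ Q) = min(1, 1 − 0.319 + 0.005) = min(1, 0.686) = 0.686
¬(¬¬¬(P ∨ P) ⇒ (Q ∨ Q)) = 1 − 0.686 = 0.314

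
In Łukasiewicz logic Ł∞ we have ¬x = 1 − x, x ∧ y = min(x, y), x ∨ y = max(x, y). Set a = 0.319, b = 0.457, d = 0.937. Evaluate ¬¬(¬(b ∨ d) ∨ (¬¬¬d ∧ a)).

b ∨ d = max(0.457, 0.937) = 0.937
¬(b ∨ d) = 1 − 0.937 = 0.063
¬d = 1 − 0.937 = 0.063
¬¬d = 1 − 0.063 = 0.937
¬¬¬d = 1 − 0.937 = 0.063
¬¬¬d ∧ a = min(0.063, 0.319) = 0.063
¬(b ∨ d) ∨ (¬¬¬d ∧ a) = max(0.063, 0.063) = 0.063
¬(¬(b ∨ d) ∨ (¬¬¬d ∧ a)) = 1 − 0.063 = 0.937
¬¬(¬(b ∨ d) ∨ (¬¬¬d ∧ a)) = 1 − 0.937 = 0.063

0.063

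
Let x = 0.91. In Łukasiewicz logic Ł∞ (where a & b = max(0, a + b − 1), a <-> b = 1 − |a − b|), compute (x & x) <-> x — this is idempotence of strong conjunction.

0.91

x & x = max(0, 0.91 + 0.91 − 1) = max(0, 0.82) = 0.82
(x & x) <-> x = 1 − |0.82 − 0.91| = 1 − 0.09 = 0.91
(The value 0.91 < 1 shows this instance is not satisfied; fails in Ł∞ since a ⊗ a = max(0, 2a−1) ≠ a in general.)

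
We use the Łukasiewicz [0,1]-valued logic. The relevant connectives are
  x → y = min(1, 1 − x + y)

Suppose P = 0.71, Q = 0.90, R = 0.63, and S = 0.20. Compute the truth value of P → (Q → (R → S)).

R → S = min(1, 1 − 0.63 + 0.20) = min(1, 0.57) = 0.57
Q → (R → S) = min(1, 1 − 0.90 + 0.57) = min(1, 0.67) = 0.67
P → (Q → (R → S)) = min(1, 1 − 0.71 + 0.67) = min(1, 0.96) = 0.96

0.96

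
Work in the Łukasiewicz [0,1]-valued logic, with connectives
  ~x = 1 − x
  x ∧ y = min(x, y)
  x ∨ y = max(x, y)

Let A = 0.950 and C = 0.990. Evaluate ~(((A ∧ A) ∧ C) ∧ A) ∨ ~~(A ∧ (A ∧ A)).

A ∧ A = min(0.950, 0.950) = 0.950
(A ∧ A) ∧ C = min(0.950, 0.990) = 0.950
((A ∧ A) ∧ C) ∧ A = min(0.950, 0.950) = 0.950
~(((A ∧ A) ∧ C) ∧ A) = 1 − 0.950 = 0.050
A ∧ (A ∧ A) = min(0.950, 0.950) = 0.950
~(A ∧ (A ∧ A)) = 1 − 0.950 = 0.050
~~(A ∧ (A ∧ A)) = 1 − 0.050 = 0.950
~(((A ∧ A) ∧ C) ∧ A) ∨ ~~(A ∧ (A ∧ A)) = max(0.050, 0.950) = 0.950

0.950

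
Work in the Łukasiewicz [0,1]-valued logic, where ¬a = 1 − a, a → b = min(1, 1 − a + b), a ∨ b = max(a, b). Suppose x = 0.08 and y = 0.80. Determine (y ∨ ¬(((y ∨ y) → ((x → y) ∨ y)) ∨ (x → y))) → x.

y ∨ y = max(0.80, 0.80) = 0.80
x → y = min(1, 1 − 0.08 + 0.80) = min(1, 1.72) = 1.00
(x → y) ∨ y = max(1.00, 0.80) = 1.00
(y ∨ y) → ((x → y) ∨ y) = min(1, 1 − 0.80 + 1.00) = min(1, 1.20) = 1.00
((y ∨ y) → ((x → y) ∨ y)) ∨ (x → y) = max(1.00, 1.00) = 1.00
¬(((y ∨ y) → ((x → y) ∨ y)) ∨ (x → y)) = 1 − 1.00 = 0.00
y ∨ ¬(((y ∨ y) → ((x → y) ∨ y)) ∨ (x → y)) = max(0.80, 0.00) = 0.80
(y ∨ ¬(((y ∨ y) → ((x → y) ∨ y)) ∨ (x → y))) → x = min(1, 1 − 0.80 + 0.08) = min(1, 0.28) = 0.28

0.28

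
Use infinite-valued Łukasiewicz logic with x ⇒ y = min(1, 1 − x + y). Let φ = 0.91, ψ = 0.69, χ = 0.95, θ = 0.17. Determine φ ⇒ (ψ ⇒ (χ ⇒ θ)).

0.62

χ ⇒ θ = min(1, 1 − 0.95 + 0.17) = min(1, 0.22) = 0.22
ψ ⇒ (χ ⇒ θ) = min(1, 1 − 0.69 + 0.22) = min(1, 0.53) = 0.53
φ ⇒ (ψ ⇒ (χ ⇒ θ)) = min(1, 1 − 0.91 + 0.53) = min(1, 0.62) = 0.62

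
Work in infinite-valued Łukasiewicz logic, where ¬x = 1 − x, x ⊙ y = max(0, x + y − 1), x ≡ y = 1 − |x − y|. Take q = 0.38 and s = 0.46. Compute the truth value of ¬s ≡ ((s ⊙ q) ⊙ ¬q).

¬s = 1 − 0.46 = 0.54
s ⊙ q = max(0, 0.46 + 0.38 − 1) = max(0, -0.16) = 0.00
¬q = 1 − 0.38 = 0.62
(s ⊙ q) ⊙ ¬q = max(0, 0.00 + 0.62 − 1) = max(0, -0.38) = 0.00
¬s ≡ ((s ⊙ q) ⊙ ¬q) = 1 − |0.54 − 0.00| = 1 − 0.54 = 0.46

0.46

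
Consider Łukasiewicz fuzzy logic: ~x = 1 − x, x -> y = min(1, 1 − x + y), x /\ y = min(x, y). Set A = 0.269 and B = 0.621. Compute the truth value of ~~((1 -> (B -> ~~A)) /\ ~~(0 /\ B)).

~A = 1 − 0.269 = 0.731
~~A = 1 − 0.731 = 0.269
B -> ~~A = min(1, 1 − 0.621 + 0.269) = min(1, 0.648) = 0.648
1 -> (B -> ~~A) = min(1, 1 − 1.000 + 0.648) = min(1, 0.648) = 0.648
0 /\ B = min(0.000, 0.621) = 0.000
~(0 /\ B) = 1 − 0.000 = 1.000
~~(0 /\ B) = 1 − 1.000 = 0.000
(1 -> (B -> ~~A)) /\ ~~(0 /\ B) = min(0.648, 0.000) = 0.000
~((1 -> (B -> ~~A)) /\ ~~(0 /\ B)) = 1 − 0.000 = 1.000
~~((1 -> (B -> ~~A)) /\ ~~(0 /\ B)) = 1 − 1.000 = 0.000

0.000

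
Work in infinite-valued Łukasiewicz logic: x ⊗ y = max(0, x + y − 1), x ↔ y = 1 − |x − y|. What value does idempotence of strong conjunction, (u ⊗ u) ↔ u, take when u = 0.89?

u ⊗ u = max(0, 0.89 + 0.89 − 1) = max(0, 0.78) = 0.78
(u ⊗ u) ↔ u = 1 − |0.78 − 0.89| = 1 − 0.11 = 0.89
(The value 0.89 < 1 shows this instance is not satisfied; fails in Ł∞ since a ⊗ a = max(0, 2a−1) ≠ a in general.)

0.89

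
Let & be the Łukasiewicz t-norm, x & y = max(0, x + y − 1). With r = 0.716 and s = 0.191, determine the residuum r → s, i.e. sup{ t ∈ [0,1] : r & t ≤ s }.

The residuum of the Łukasiewicz t-norm gives the supremum: min(1, 1 − 0.716 + 0.191).
1 − 0.716 + 0.191 = 0.475, so t = min(1, 0.475) = 0.475.
Check: 0.716 & 0.475 = max(0, 0.191) = 0.191 ≤ 0.191.

0.475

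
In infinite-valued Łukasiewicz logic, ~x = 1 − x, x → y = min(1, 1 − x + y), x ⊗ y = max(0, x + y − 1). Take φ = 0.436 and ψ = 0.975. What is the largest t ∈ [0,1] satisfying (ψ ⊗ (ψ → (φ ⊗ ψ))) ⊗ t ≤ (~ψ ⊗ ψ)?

0.589

φ ⊗ ψ = max(0, 0.436 + 0.975 − 1) = max(0, 0.411) = 0.411
ψ → (φ ⊗ ψ) = min(1, 1 − 0.975 + 0.411) = min(1, 0.436) = 0.436
ψ ⊗ (ψ → (φ ⊗ ψ)) = max(0, 0.975 + 0.436 − 1) = max(0, 0.411) = 0.411
So the left factor is ψ ⊗ (ψ → (φ ⊗ ψ)) = 0.411.
~ψ = 1 − 0.975 = 0.025
~ψ ⊗ ψ = max(0, 0.025 + 0.975 − 1) = max(0, 0.000) = 0.000
So the right-hand bound is ~ψ ⊗ ψ = 0.000.
The residuum of the Łukasiewicz t-norm gives the supremum: min(1, 1 − 0.411 + 0.000).
1 − 0.411 + 0.000 = 0.589, so t = min(1, 0.589) = 0.589.
Check: 0.411 ⊗ 0.589 = max(0, 0.000) = 0.000 ≤ 0.000.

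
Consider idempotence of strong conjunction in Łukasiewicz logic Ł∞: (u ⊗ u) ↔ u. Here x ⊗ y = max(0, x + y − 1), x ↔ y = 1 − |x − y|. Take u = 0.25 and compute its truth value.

0.75

u ⊗ u = max(0, 0.25 + 0.25 − 1) = max(0, -0.50) = 0.00
(u ⊗ u) ↔ u = 1 − |0.00 − 0.25| = 1 − 0.25 = 0.75
(The value 0.75 < 1 shows this instance is not satisfied; fails in Ł∞ since a ⊗ a = max(0, 2a−1) ≠ a in general.)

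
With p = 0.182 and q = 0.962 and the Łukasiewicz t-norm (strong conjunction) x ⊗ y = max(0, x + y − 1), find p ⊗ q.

p ⊗ q = max(0, 0.182 + 0.962 − 1) = max(0, 0.144) = 0.144
For comparison, the Gödel (minimum) t-norm min(x, y) would give 0.182.

0.144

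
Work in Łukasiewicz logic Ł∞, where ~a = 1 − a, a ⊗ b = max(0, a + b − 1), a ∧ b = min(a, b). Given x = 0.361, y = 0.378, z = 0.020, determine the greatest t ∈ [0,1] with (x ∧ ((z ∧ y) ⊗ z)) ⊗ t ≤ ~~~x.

z ∧ y = min(0.020, 0.378) = 0.020
(z ∧ y) ⊗ z = max(0, 0.020 + 0.020 − 1) = max(0, -0.960) = 0.000
x ∧ ((z ∧ y) ⊗ z) = min(0.361, 0.000) = 0.000
So the left factor is x ∧ ((z ∧ y) ⊗ z) = 0.000.
~x = 1 − 0.361 = 0.639
~~x = 1 − 0.639 = 0.361
~~~x = 1 − 0.361 = 0.639
So the right-hand bound is ~~~x = 0.639.
The residuum of the Łukasiewicz t-norm gives the supremum: min(1, 1 − 0.000 + 0.639).
1 − 0.000 + 0.639 = 1.639, so t = min(1, 1.639) = 1.000.
Check: 0.000 ⊗ 1.000 = max(0, 0.000) = 0.000 ≤ 0.639.

1.000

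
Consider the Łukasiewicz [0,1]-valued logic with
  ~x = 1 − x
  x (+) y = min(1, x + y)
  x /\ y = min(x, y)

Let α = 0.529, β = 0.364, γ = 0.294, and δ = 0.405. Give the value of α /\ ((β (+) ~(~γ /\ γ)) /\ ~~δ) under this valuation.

~γ = 1 − 0.294 = 0.706
~γ /\ γ = min(0.706, 0.294) = 0.294
~(~γ /\ γ) = 1 − 0.294 = 0.706
β (+) ~(~γ /\ γ) = min(1, 0.364 + 0.706) = min(1, 1.070) = 1.000
~δ = 1 − 0.405 = 0.595
~~δ = 1 − 0.595 = 0.405
(β (+) ~(~γ /\ γ)) /\ ~~δ = min(1.000, 0.405) = 0.405
α /\ ((β (+) ~(~γ /\ γ)) /\ ~~δ) = min(0.529, 0.405) = 0.405

0.405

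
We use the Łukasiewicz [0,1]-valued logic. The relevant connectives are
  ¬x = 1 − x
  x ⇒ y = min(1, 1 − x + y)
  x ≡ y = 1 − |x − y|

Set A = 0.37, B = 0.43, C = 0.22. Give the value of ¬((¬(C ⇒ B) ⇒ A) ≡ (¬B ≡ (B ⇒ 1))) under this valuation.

C ⇒ B = min(1, 1 − 0.22 + 0.43) = min(1, 1.21) = 1.00
¬(C ⇒ B) = 1 − 1.00 = 0.00
¬(C ⇒ B) ⇒ A = min(1, 1 − 0.00 + 0.37) = min(1, 1.37) = 1.00
¬B = 1 − 0.43 = 0.57
B ⇒ 1 = min(1, 1 − 0.43 + 1.00) = min(1, 1.57) = 1.00
¬B ≡ (B ⇒ 1) = 1 − |0.57 − 1.00| = 1 − 0.43 = 0.57
(¬(C ⇒ B) ⇒ A) ≡ (¬B ≡ (B ⇒ 1)) = 1 − |1.00 − 0.57| = 1 − 0.43 = 0.57
¬((¬(C ⇒ B) ⇒ A) ≡ (¬B ≡ (B ⇒ 1))) = 1 − 0.57 = 0.43

0.43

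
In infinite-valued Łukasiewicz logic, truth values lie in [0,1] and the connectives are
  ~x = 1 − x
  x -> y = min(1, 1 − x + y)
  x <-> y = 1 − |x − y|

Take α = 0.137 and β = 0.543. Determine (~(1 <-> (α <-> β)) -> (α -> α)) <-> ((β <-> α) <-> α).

0.543

α <-> β = 1 − |0.137 − 0.543| = 1 − 0.406 = 0.594
1 <-> (α <-> β) = 1 − |1.000 − 0.594| = 1 − 0.406 = 0.594
~(1 <-> (α <-> β)) = 1 − 0.594 = 0.406
α -> α = min(1, 1 − 0.137 + 0.137) = min(1, 1.000) = 1.000
~(1 <-> (α <-> β)) -> (α -> α) = min(1, 1 − 0.406 + 1.000) = min(1, 1.594) = 1.000
β <-> α = 1 − |0.543 − 0.137| = 1 − 0.406 = 0.594
(β <-> α) <-> α = 1 − |0.594 − 0.137| = 1 − 0.457 = 0.543
(~(1 <-> (α <-> β)) -> (α -> α)) <-> ((β <-> α) <-> α) = 1 − |1.000 − 0.543| = 1 − 0.457 = 0.543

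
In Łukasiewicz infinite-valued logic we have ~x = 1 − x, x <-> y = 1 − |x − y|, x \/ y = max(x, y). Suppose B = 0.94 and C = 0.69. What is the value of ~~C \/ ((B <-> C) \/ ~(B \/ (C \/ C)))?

~C = 1 − 0.69 = 0.31
~~C = 1 − 0.31 = 0.69
B <-> C = 1 − |0.94 − 0.69| = 1 − 0.25 = 0.75
C \/ C = max(0.69, 0.69) = 0.69
B \/ (C \/ C) = max(0.94, 0.69) = 0.94
~(B \/ (C \/ C)) = 1 − 0.94 = 0.06
(B <-> C) \/ ~(B \/ (C \/ C)) = max(0.75, 0.06) = 0.75
~~C \/ ((B <-> C) \/ ~(B \/ (C \/ C))) = max(0.69, 0.75) = 0.75

0.75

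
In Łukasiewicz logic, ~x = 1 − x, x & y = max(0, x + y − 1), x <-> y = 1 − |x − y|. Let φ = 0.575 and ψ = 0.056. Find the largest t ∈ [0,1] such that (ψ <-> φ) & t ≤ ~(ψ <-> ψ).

ψ <-> φ = 1 − |0.056 − 0.575| = 1 − 0.519 = 0.481
So the left factor is ψ <-> φ = 0.481.
ψ <-> ψ = 1 − |0.056 − 0.056| = 1 − 0.000 = 1.000
~(ψ <-> ψ) = 1 − 1.000 = 0.000
So the right-hand bound is ~(ψ <-> ψ) = 0.000.
The residuum of the Łukasiewicz t-norm gives the supremum: min(1, 1 − 0.481 + 0.000).
1 − 0.481 + 0.000 = 0.519, so t = min(1, 0.519) = 0.519.
Check: 0.481 & 0.519 = max(0, 0.000) = 0.000 ≤ 0.000.

0.519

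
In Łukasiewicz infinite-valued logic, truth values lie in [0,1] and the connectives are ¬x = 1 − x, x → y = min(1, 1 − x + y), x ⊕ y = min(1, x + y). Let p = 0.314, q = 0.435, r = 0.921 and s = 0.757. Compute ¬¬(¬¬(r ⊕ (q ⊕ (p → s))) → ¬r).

0.079

p → s = min(1, 1 − 0.314 + 0.757) = min(1, 1.443) = 1.000
q ⊕ (p → s) = min(1, 0.435 + 1.000) = min(1, 1.435) = 1.000
r ⊕ (q ⊕ (p → s)) = min(1, 0.921 + 1.000) = min(1, 1.921) = 1.000
¬(r ⊕ (q ⊕ (p → s))) = 1 − 1.000 = 0.000
¬¬(r ⊕ (q ⊕ (p → s))) = 1 − 0.000 = 1.000
¬r = 1 − 0.921 = 0.079
¬¬(r ⊕ (q ⊕ (p → s))) → ¬r = min(1, 1 − 1.000 + 0.079) = min(1, 0.079) = 0.079
¬(¬¬(r ⊕ (q ⊕ (p → s))) → ¬r) = 1 − 0.079 = 0.921
¬¬(¬¬(r ⊕ (q ⊕ (p → s))) → ¬r) = 1 − 0.921 = 0.079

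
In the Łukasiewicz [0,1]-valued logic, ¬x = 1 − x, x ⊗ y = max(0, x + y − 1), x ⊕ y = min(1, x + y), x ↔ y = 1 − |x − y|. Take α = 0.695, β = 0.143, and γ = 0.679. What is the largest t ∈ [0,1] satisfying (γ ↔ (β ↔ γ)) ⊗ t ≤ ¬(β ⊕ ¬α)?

0.767

β ↔ γ = 1 − |0.143 − 0.679| = 1 − 0.536 = 0.464
γ ↔ (β ↔ γ) = 1 − |0.679 − 0.464| = 1 − 0.215 = 0.785
So the left factor is γ ↔ (β ↔ γ) = 0.785.
¬α = 1 − 0.695 = 0.305
β ⊕ ¬α = min(1, 0.143 + 0.305) = min(1, 0.448) = 0.448
¬(β ⊕ ¬α) = 1 − 0.448 = 0.552
So the right-hand bound is ¬(β ⊕ ¬α) = 0.552.
The residuum of the Łukasiewicz t-norm gives the supremum: min(1, 1 − 0.785 + 0.552).
1 − 0.785 + 0.552 = 0.767, so t = min(1, 0.767) = 0.767.
Check: 0.785 ⊗ 0.767 = max(0, 0.552) = 0.552 ≤ 0.552.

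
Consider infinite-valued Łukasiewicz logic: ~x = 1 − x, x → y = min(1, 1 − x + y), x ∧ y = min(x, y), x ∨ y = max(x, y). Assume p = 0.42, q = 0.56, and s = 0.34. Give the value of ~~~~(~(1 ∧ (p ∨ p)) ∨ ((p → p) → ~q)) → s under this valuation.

0.76

p ∨ p = max(0.42, 0.42) = 0.42
1 ∧ (p ∨ p) = min(1.00, 0.42) = 0.42
~(1 ∧ (p ∨ p)) = 1 − 0.42 = 0.58
p → p = min(1, 1 − 0.42 + 0.42) = min(1, 1.00) = 1.00
~q = 1 − 0.56 = 0.44
(p → p) → ~q = min(1, 1 − 1.00 + 0.44) = min(1, 0.44) = 0.44
~(1 ∧ (p ∨ p)) ∨ ((p → p) → ~q) = max(0.58, 0.44) = 0.58
~(~(1 ∧ (p ∨ p)) ∨ ((p → p) → ~q)) = 1 − 0.58 = 0.42
~~(~(1 ∧ (p ∨ p)) ∨ ((p → p) → ~q)) = 1 − 0.42 = 0.58
~~~(~(1 ∧ (p ∨ p)) ∨ ((p → p) → ~q)) = 1 − 0.58 = 0.42
~~~~(~(1 ∧ (p ∨ p)) ∨ ((p → p) → ~q)) = 1 − 0.42 = 0.58
~~~~(~(1 ∧ (p ∨ p)) ∨ ((p → p) → ~q)) → s = min(1, 1 − 0.58 + 0.34) = min(1, 0.76) = 0.76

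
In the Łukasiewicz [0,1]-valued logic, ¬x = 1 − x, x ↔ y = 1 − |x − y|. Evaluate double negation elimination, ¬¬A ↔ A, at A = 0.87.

1.00

¬A = 1 − 0.87 = 0.13
¬¬A = 1 − 0.13 = 0.87
¬¬A ↔ A = 1 − |0.87 − 0.87| = 1 − 0.00 = 1.00
(As expected: always 1 in Ł∞ since negation is involutive.)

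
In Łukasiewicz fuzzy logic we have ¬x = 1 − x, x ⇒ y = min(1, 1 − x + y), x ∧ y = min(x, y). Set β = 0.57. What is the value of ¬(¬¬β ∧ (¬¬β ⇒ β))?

¬β = 1 − 0.57 = 0.43
¬¬β = 1 − 0.43 = 0.57
¬¬β ⇒ β = min(1, 1 − 0.57 + 0.57) = min(1, 1.00) = 1.00
¬¬β ∧ (¬¬β ⇒ β) = min(0.57, 1.00) = 0.57
¬(¬¬β ∧ (¬¬β ⇒ β)) = 1 − 0.57 = 0.43

0.43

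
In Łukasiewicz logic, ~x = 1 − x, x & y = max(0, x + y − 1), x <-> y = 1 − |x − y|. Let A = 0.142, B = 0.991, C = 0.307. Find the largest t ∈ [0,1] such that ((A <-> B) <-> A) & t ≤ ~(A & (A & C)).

1.000

A <-> B = 1 − |0.142 − 0.991| = 1 − 0.849 = 0.151
(A <-> B) <-> A = 1 − |0.151 − 0.142| = 1 − 0.009 = 0.991
So the left factor is (A <-> B) <-> A = 0.991.
A & C = max(0, 0.142 + 0.307 − 1) = max(0, -0.551) = 0.000
A & (A & C) = max(0, 0.142 + 0.000 − 1) = max(0, -0.858) = 0.000
~(A & (A & C)) = 1 − 0.000 = 1.000
So the right-hand bound is ~(A & (A & C)) = 1.000.
The residuum of the Łukasiewicz t-norm gives the supremum: min(1, 1 − 0.991 + 1.000).
1 − 0.991 + 1.000 = 1.009, so t = min(1, 1.009) = 1.000.
Check: 0.991 & 1.000 = max(0, 0.991) = 0.991 ≤ 1.000.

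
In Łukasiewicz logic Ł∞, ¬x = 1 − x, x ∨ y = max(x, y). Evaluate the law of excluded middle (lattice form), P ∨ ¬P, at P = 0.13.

¬P = 1 − 0.13 = 0.87
P ∨ ¬P = max(0.13, 0.87) = 0.87
(The value 0.87 < 1 shows this instance is not satisfied; not a Ł∞-tautology — its value is max(a, 1−a).)

0.87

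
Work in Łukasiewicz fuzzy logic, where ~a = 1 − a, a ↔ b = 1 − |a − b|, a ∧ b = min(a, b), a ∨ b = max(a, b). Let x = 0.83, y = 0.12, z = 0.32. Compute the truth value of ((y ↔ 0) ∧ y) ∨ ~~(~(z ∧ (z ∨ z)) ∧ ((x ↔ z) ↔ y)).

0.63

y ↔ 0 = 1 − |0.12 − 0.00| = 1 − 0.12 = 0.88
(y ↔ 0) ∧ y = min(0.88, 0.12) = 0.12
z ∨ z = max(0.32, 0.32) = 0.32
z ∧ (z ∨ z) = min(0.32, 0.32) = 0.32
~(z ∧ (z ∨ z)) = 1 − 0.32 = 0.68
x ↔ z = 1 − |0.83 − 0.32| = 1 − 0.51 = 0.49
(x ↔ z) ↔ y = 1 − |0.49 − 0.12| = 1 − 0.37 = 0.63
~(z ∧ (z ∨ z)) ∧ ((x ↔ z) ↔ y) = min(0.68, 0.63) = 0.63
~(~(z ∧ (z ∨ z)) ∧ ((x ↔ z) ↔ y)) = 1 − 0.63 = 0.37
~~(~(z ∧ (z ∨ z)) ∧ ((x ↔ z) ↔ y)) = 1 − 0.37 = 0.63
((y ↔ 0) ∧ y) ∨ ~~(~(z ∧ (z ∨ z)) ∧ ((x ↔ z) ↔ y)) = max(0.12, 0.63) = 0.63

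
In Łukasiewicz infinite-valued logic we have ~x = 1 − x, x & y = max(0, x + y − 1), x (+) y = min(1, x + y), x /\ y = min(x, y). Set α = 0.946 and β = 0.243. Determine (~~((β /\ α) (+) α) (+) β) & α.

β /\ α = min(0.243, 0.946) = 0.243
(β /\ α) (+) α = min(1, 0.243 + 0.946) = min(1, 1.189) = 1.000
~((β /\ α) (+) α) = 1 − 1.000 = 0.000
~~((β /\ α) (+) α) = 1 − 0.000 = 1.000
~~((β /\ α) (+) α) (+) β = min(1, 1.000 + 0.243) = min(1, 1.243) = 1.000
(~~((β /\ α) (+) α) (+) β) & α = max(0, 1.000 + 0.946 − 1) = max(0, 0.946) = 0.946

0.946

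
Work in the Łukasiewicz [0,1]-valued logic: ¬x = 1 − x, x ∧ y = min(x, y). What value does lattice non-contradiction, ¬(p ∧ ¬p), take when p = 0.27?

¬p = 1 − 0.27 = 0.73
p ∧ ¬p = min(0.27, 0.73) = 0.27
¬(p ∧ ¬p) = 1 − 0.27 = 0.73
(The value 0.73 < 1 shows this instance is not satisfied; not a Ł∞-tautology — its value is 1 − min(a, 1−a).)

0.73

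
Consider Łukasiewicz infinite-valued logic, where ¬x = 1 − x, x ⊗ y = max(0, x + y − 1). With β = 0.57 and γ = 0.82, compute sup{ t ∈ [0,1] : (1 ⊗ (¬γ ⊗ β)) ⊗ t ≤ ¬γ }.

1.00

¬γ = 1 − 0.82 = 0.18
¬γ ⊗ β = max(0, 0.18 + 0.57 − 1) = max(0, -0.25) = 0.00
1 ⊗ (¬γ ⊗ β) = max(0, 1.00 + 0.00 − 1) = max(0, 0.00) = 0.00
So the left factor is 1 ⊗ (¬γ ⊗ β) = 0.00.
So the right-hand bound is ¬γ = 0.18.
The residuum of the Łukasiewicz t-norm gives the supremum: min(1, 1 − 0.00 + 0.18).
1 − 0.00 + 0.18 = 1.18, so t = min(1, 1.18) = 1.00.
Check: 0.00 ⊗ 1.00 = max(0, 0.00) = 0.00 ≤ 0.18.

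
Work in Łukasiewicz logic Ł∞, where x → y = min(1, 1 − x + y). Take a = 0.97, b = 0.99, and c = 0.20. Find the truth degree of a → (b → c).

b → c = min(1, 1 − 0.99 + 0.20) = min(1, 0.21) = 0.21
a → (b → c) = min(1, 1 − 0.97 + 0.21) = min(1, 0.24) = 0.24

0.24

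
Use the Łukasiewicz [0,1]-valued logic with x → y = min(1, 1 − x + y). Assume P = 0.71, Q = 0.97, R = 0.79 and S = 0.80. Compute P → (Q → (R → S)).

1.00

R → S = min(1, 1 − 0.79 + 0.80) = min(1, 1.01) = 1.00
Q → (R → S) = min(1, 1 − 0.97 + 1.00) = min(1, 1.03) = 1.00
P → (Q → (R → S)) = min(1, 1 − 0.71 + 1.00) = min(1, 1.29) = 1.00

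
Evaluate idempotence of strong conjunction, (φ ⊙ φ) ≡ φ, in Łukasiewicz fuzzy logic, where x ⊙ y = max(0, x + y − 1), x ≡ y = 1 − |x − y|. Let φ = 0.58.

φ ⊙ φ = max(0, 0.58 + 0.58 − 1) = max(0, 0.16) = 0.16
(φ ⊙ φ) ≡ φ = 1 − |0.16 − 0.58| = 1 − 0.42 = 0.58
(The value 0.58 < 1 shows this instance is not satisfied; fails in Ł∞ since a ⊗ a = max(0, 2a−1) ≠ a in general.)

0.58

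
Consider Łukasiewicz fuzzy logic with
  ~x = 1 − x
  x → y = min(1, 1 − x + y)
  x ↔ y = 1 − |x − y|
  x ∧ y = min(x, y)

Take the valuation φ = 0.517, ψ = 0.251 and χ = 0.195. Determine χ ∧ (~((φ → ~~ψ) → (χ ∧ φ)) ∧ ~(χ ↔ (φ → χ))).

0.195

~ψ = 1 − 0.251 = 0.749
~~ψ = 1 − 0.749 = 0.251
φ → ~~ψ = min(1, 1 − 0.517 + 0.251) = min(1, 0.734) = 0.734
χ ∧ φ = min(0.195, 0.517) = 0.195
(φ → ~~ψ) → (χ ∧ φ) = min(1, 1 − 0.734 + 0.195) = min(1, 0.461) = 0.461
~((φ → ~~ψ) → (χ ∧ φ)) = 1 − 0.461 = 0.539
φ → χ = min(1, 1 − 0.517 + 0.195) = min(1, 0.678) = 0.678
χ ↔ (φ → χ) = 1 − |0.195 − 0.678| = 1 − 0.483 = 0.517
~(χ ↔ (φ → χ)) = 1 − 0.517 = 0.483
~((φ → ~~ψ) → (χ ∧ φ)) ∧ ~(χ ↔ (φ → χ)) = min(0.539, 0.483) = 0.483
χ ∧ (~((φ → ~~ψ) → (χ ∧ φ)) ∧ ~(χ ↔ (φ → χ))) = min(0.195, 0.483) = 0.195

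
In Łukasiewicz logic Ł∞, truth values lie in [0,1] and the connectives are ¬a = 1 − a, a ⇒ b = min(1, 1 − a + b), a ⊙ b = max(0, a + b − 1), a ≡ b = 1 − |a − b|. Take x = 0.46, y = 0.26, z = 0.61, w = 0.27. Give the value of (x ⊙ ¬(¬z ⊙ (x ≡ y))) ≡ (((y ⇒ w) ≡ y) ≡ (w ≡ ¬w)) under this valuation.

¬z = 1 − 0.61 = 0.39
x ≡ y = 1 − |0.46 − 0.26| = 1 − 0.20 = 0.80
¬z ⊙ (x ≡ y) = max(0, 0.39 + 0.80 − 1) = max(0, 0.19) = 0.19
¬(¬z ⊙ (x ≡ y)) = 1 − 0.19 = 0.81
x ⊙ ¬(¬z ⊙ (x ≡ y)) = max(0, 0.46 + 0.81 − 1) = max(0, 0.27) = 0.27
y ⇒ w = min(1, 1 − 0.26 + 0.27) = min(1, 1.01) = 1.00
(y ⇒ w) ≡ y = 1 − |1.00 − 0.26| = 1 − 0.74 = 0.26
¬w = 1 − 0.27 = 0.73
w ≡ ¬w = 1 − |0.27 − 0.73| = 1 − 0.46 = 0.54
((y ⇒ w) ≡ y) ≡ (w ≡ ¬w) = 1 − |0.26 − 0.54| = 1 − 0.28 = 0.72
(x ⊙ ¬(¬z ⊙ (x ≡ y))) ≡ (((y ⇒ w) ≡ y) ≡ (w ≡ ¬w)) = 1 − |0.27 − 0.72| = 1 − 0.45 = 0.55

0.55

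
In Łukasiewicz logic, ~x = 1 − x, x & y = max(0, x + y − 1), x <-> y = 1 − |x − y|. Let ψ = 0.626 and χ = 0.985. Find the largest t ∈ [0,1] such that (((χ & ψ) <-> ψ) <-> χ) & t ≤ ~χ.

χ & ψ = max(0, 0.985 + 0.626 − 1) = max(0, 0.611) = 0.611
(χ & ψ) <-> ψ = 1 − |0.611 − 0.626| = 1 − 0.015 = 0.985
((χ & ψ) <-> ψ) <-> χ = 1 − |0.985 − 0.985| = 1 − 0.000 = 1.000
So the left factor is ((χ & ψ) <-> ψ) <-> χ = 1.000.
~χ = 1 − 0.985 = 0.015
So the right-hand bound is ~χ = 0.015.
The residuum of the Łukasiewicz t-norm gives the supremum: min(1, 1 − 1.000 + 0.015).
1 − 1.000 + 0.015 = 0.015, so t = min(1, 0.015) = 0.015.
Check: 1.000 & 0.015 = max(0, 0.015) = 0.015 ≤ 0.015.

0.015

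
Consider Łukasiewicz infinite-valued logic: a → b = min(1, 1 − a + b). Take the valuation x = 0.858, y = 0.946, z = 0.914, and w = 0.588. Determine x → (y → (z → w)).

0.870

z → w = min(1, 1 − 0.914 + 0.588) = min(1, 0.674) = 0.674
y → (z → w) = min(1, 1 − 0.946 + 0.674) = min(1, 0.728) = 0.728
x → (y → (z → w)) = min(1, 1 − 0.858 + 0.728) = min(1, 0.870) = 0.870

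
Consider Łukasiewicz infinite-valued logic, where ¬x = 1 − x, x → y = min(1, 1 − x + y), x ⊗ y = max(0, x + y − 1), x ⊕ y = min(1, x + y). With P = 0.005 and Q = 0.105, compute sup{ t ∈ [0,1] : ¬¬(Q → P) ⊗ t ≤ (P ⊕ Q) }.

0.210

Q → P = min(1, 1 − 0.105 + 0.005) = min(1, 0.900) = 0.900
¬(Q → P) = 1 − 0.900 = 0.100
¬¬(Q → P) = 1 − 0.100 = 0.900
So the left factor is ¬¬(Q → P) = 0.900.
P ⊕ Q = min(1, 0.005 + 0.105) = min(1, 0.110) = 0.110
So the right-hand bound is P ⊕ Q = 0.110.
The residuum of the Łukasiewicz t-norm gives the supremum: min(1, 1 − 0.900 + 0.110).
1 − 0.900 + 0.110 = 0.210, so t = min(1, 0.210) = 0.210.
Check: 0.900 ⊗ 0.210 = max(0, 0.110) = 0.110 ≤ 0.110.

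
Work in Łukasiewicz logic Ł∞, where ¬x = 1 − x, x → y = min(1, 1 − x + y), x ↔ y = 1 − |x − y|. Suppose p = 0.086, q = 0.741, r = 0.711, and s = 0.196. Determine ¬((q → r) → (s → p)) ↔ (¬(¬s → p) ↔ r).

q → r = min(1, 1 − 0.741 + 0.711) = min(1, 0.970) = 0.970
s → p = min(1, 1 − 0.196 + 0.086) = min(1, 0.890) = 0.890
(q → r) → (s → p) = min(1, 1 − 0.970 + 0.890) = min(1, 0.920) = 0.920
¬((q → r) → (s → p)) = 1 − 0.920 = 0.080
¬s = 1 − 0.196 = 0.804
¬s → p = min(1, 1 − 0.804 + 0.086) = min(1, 0.282) = 0.282
¬(¬s → p) = 1 − 0.282 = 0.718
¬(¬s → p) ↔ r = 1 − |0.718 − 0.711| = 1 − 0.007 = 0.993
¬((q → r) → (s → p)) ↔ (¬(¬s → p) ↔ r) = 1 − |0.080 − 0.993| = 1 − 0.913 = 0.087

0.087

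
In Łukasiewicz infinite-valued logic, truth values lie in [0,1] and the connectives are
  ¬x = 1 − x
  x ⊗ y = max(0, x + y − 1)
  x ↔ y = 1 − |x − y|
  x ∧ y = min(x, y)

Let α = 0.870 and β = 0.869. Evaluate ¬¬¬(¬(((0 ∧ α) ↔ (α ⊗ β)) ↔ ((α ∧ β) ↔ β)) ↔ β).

0 ∧ α = min(0.000, 0.870) = 0.000
α ⊗ β = max(0, 0.870 + 0.869 − 1) = max(0, 0.739) = 0.739
(0 ∧ α) ↔ (α ⊗ β) = 1 − |0.000 − 0.739| = 1 − 0.739 = 0.261
α ∧ β = min(0.870, 0.869) = 0.869
(α ∧ β) ↔ β = 1 − |0.869 − 0.869| = 1 − 0.000 = 1.000
((0 ∧ α) ↔ (α ⊗ β)) ↔ ((α ∧ β) ↔ β) = 1 − |0.261 − 1.000| = 1 − 0.739 = 0.261
¬(((0 ∧ α) ↔ (α ⊗ β)) ↔ ((α ∧ β) ↔ β)) = 1 − 0.261 = 0.739
¬(((0 ∧ α) ↔ (α ⊗ β)) ↔ ((α ∧ β) ↔ β)) ↔ β = 1 − |0.739 − 0.869| = 1 − 0.130 = 0.870
¬(¬(((0 ∧ α) ↔ (α ⊗ β)) ↔ ((α ∧ β) ↔ β)) ↔ β) = 1 − 0.870 = 0.130
¬¬(¬(((0 ∧ α) ↔ (α ⊗ β)) ↔ ((α ∧ β) ↔ β)) ↔ β) = 1 − 0.130 = 0.870
¬¬¬(¬(((0 ∧ α) ↔ (α ⊗ β)) ↔ ((α ∧ β) ↔ β)) ↔ β) = 1 − 0.870 = 0.130

0.130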